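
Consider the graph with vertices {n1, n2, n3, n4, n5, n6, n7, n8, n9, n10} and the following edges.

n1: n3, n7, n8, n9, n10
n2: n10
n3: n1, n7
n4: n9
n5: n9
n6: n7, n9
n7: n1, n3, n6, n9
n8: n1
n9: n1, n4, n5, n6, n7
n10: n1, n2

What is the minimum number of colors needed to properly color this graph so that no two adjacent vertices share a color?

n6, n7, n9 are pairwise adjacent, so at least 3 colors are needed.
A valid assignment using 3 colors: n1=2, n2=2, n3=1, n4=2, n5=2, n6=2, n7=3, n8=1, n9=1, n10=1. Each edge has distinct colors on its endpoints.

3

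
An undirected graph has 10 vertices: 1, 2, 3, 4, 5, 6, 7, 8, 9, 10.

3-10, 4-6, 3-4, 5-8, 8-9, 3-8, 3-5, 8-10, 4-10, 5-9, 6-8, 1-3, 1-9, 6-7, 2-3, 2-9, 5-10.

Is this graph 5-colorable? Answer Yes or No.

The chromatic number is 4. 3, 5, 8, 10 form a clique, so at least 4 colors are needed.
4 colors suffice: color red → {3, 6, 9}; color blue → {1, 2, 4, 7, 8}; color green → {10}; color yellow → {5}.
Since 5 ≥ 4, a proper 5-coloring certainly exists.

Yes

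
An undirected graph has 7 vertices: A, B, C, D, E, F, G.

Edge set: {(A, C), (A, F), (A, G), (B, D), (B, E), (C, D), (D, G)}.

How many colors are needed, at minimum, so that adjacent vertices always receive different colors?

A and F are adjacent, so at least 2 colors are needed.
2 colors suffice: color 1 → {A, D, E}; color 2 → {B, C, F, G}. No two adjacent vertices share a color.

2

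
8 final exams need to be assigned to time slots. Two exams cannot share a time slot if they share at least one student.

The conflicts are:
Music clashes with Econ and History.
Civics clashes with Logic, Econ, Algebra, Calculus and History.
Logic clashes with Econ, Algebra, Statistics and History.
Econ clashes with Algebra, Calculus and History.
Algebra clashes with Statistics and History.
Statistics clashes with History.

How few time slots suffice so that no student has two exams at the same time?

Civics, Logic, Econ, Algebra, History all conflict with each other, so at least 5 time slots are needed.
5 time slots suffice: time slot 1 → {Calculus, History}; time slot 2 → {Econ, Statistics}; time slot 3 → {Music, Civics}; time slot 4 → {Logic}; time slot 5 → {Algebra}. No two conflicting exams share a time slot.

5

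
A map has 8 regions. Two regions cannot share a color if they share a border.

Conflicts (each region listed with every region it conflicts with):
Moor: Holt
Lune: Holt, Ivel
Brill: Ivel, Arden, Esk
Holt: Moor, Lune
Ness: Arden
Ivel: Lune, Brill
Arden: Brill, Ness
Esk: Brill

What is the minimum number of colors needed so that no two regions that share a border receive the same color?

2

Moor and Holt conflict, so at least 2 colors are needed.
2 colors suffice: color 1 → {Moor, Lune, Brill, Ness}; color 2 → {Holt, Ivel, Arden, Esk}. No two conflicting regions share a color.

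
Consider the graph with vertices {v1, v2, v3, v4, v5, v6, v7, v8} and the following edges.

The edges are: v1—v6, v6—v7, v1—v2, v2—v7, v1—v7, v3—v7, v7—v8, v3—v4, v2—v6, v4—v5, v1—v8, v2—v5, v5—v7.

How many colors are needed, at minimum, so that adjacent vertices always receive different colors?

v1, v2, v6, v7 are pairwise adjacent (a clique of size 4), so at least 4 colors are needed.
4 colors suffice: color 1 → {v4, v7}; color 2 → {v1, v3, v5}; color 3 → {v2, v8}; color 4 → {v6}. No two adjacent vertices share a color.

4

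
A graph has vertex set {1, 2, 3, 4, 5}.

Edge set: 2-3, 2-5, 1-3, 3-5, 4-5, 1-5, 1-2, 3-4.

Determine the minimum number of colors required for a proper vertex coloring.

4

1, 2, 3, 5 are pairwise adjacent (a clique of size 4), so at least 4 colors are needed.
4 colors suffice: 1=green, 2=yellow, 3=blue, 4=green, 5=red. Every edge joins two different colors.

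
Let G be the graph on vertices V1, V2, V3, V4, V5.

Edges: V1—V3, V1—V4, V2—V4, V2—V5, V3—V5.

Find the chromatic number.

3

The cycle V1-V3-V5-V2-V4-V1 has odd length 5, so it cannot be 2-colored; at least 3 colors are needed.
3 colors suffice: color 1 → {V4, V5}; color 2 → {V2, V3}; color 3 → {V1}. No two adjacent vertices share a color.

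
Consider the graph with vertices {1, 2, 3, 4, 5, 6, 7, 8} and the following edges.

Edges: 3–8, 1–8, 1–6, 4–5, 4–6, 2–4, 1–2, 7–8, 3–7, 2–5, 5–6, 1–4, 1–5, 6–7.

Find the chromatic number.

4

1, 4, 5, 6 form a clique, so at least 4 colors are needed.
4 colors suffice: color red → {1, 7}; color blue → {2, 6, 8}; color green → {3, 4}; color yellow → {5}. Every edge joins two different colors.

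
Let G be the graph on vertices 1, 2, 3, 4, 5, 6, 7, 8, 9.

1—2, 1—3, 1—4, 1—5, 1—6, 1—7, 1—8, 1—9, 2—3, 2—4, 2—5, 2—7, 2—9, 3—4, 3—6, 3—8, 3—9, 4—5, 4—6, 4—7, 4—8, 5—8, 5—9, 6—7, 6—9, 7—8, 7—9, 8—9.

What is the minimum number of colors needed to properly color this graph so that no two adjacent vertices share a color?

4

1, 4, 6, 7 form a clique, so at least 4 colors are needed.
4 colors suffice: color red → {1}; color blue → {4, 9}; color green → {3, 5, 7}; color yellow → {2, 6, 8}. Each edge has distinct colors on its endpoints.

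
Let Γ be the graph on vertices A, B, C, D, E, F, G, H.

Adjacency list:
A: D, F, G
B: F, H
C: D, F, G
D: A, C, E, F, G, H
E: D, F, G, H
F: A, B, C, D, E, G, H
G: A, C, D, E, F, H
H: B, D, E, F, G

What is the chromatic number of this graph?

D, E, F, G, H are mutually adjacent (a clique of size 5), so at least 5 colors are needed.
A valid assignment using 5 colors: A=yellow, B=blue, C=yellow, D=blue, E=purple, F=red, G=green, H=yellow. Every edge joins two different colors.

5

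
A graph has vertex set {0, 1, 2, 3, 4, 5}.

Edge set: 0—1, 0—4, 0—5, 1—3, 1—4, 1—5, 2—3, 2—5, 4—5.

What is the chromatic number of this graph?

0, 1, 4, 5 are pairwise adjacent (a clique of size 4), so at least 4 colors are needed.
One proper 4-coloring: 0=green, 1=red, 2=red, 3=blue, 4=yellow, 5=blue. Each edge has distinct colors on its endpoints.

4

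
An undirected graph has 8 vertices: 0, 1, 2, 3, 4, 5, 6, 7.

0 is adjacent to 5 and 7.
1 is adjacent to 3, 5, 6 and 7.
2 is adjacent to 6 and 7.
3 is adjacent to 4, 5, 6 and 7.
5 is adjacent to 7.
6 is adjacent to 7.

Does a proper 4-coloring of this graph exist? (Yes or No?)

The chromatic number is 4. 1, 3, 6, 7 form a clique, so at least 4 colors are needed.
One proper 4-coloring: 0=b, 1=c, 2=b, 3=b, 4=a, 5=d, 6=d, 7=a.
That is already a proper 4-coloring.

Yes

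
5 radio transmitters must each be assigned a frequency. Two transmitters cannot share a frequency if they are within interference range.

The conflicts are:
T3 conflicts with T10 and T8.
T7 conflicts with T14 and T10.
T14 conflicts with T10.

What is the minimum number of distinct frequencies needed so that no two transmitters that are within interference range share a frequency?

T7, T14, T10 are mutually in conflict, so at least 3 frequencies are needed.
A valid assignment using 3 frequencies: T3=2, T7=2, T14=3, T10=1, T8=1. Each listed conflict is separated.

3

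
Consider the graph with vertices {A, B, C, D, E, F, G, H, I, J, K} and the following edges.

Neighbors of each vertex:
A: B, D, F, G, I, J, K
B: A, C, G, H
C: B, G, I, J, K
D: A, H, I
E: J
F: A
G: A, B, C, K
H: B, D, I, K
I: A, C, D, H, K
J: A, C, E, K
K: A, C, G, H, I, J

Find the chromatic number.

A, B, G are pairwise adjacent, so at least 3 colors are needed.
A valid assignment using 3 colors: A=1, B=2, C=1, D=2, E=1, F=2, G=3, H=1, I=3, J=3, K=2. No two adjacent vertices share a color.

3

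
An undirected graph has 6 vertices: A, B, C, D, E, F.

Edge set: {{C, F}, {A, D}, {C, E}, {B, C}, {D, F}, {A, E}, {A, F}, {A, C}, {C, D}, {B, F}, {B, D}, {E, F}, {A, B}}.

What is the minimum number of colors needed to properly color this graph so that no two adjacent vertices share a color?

A, B, C, D, F are pairwise adjacent (a clique of size 5), so at least 5 colors are needed.
5 colors suffice: color 1 → {A}; color 2 → {C}; color 3 → {F}; color 4 → {D, E}; color 5 → {B}. No two adjacent vertices share a color.

5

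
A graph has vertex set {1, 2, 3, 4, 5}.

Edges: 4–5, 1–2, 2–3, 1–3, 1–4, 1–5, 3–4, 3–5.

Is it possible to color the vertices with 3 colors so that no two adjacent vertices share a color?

No

1, 3, 4, 5 form a clique, so at least 4 colors are needed.
So 3 colors are not enough.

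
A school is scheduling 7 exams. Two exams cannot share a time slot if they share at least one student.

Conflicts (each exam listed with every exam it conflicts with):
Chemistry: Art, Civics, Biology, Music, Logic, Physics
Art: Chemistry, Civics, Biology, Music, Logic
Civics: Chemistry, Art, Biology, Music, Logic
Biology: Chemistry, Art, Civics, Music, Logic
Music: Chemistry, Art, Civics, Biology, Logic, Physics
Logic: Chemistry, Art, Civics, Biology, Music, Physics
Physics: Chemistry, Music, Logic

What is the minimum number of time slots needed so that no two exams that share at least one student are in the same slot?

6

Chemistry, Art, Civics, Biology, Music, Logic all conflict with each other, so at least 6 time slots are needed.
A valid assignment using 6 time slots: Chemistry=3, Art=4, Civics=5, Biology=6, Music=1, Logic=2, Physics=4. Every pair that conflicts lands in different time slots.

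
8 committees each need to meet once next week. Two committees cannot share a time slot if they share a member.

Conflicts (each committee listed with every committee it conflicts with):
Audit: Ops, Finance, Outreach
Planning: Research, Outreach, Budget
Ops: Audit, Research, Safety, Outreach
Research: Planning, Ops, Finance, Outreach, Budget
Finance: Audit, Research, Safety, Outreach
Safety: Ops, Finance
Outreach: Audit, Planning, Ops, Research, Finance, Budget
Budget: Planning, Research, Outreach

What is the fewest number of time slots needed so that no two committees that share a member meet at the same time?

Planning, Research, Outreach, Budget pairwise conflict, so at least 4 time slots are needed.
Using 4 time slots: Audit=2, Planning=3, Ops=3, Research=2, Finance=3, Safety=1, Outreach=1, Budget=4. No two conflicting committees share a time slot.

4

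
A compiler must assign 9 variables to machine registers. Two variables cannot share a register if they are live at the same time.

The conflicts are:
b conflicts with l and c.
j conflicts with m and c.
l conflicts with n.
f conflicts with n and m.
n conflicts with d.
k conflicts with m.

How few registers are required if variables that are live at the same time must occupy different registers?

The cycle l-n-f-m-j-c-b-l has odd length 7, so it cannot be 2-colored; at least 3 registers are needed.
3 registers suffice: register 1 → {b, n, m}; register 2 → {l, f, k, d, c}; register 3 → {j}. Each listed conflict is separated.

3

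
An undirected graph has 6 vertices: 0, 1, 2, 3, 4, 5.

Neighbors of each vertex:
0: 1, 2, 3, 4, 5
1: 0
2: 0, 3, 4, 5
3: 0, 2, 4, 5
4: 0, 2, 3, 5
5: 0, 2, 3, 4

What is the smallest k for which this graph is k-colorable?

5

0, 2, 3, 4, 5 are mutually adjacent (a clique of size 5), so at least 5 colors are needed.
5 colors suffice: color a → {0}; color b → {1, 3}; color c → {5}; color d → {2}; color e → {4}. Each edge has distinct colors on its endpoints.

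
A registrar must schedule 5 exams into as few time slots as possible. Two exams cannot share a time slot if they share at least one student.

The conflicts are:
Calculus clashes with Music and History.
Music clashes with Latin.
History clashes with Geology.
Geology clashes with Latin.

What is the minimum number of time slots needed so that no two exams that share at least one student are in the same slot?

The cycle History-Calculus-Music-Latin-Geology-History has odd length 5, so it cannot be 2-colored; at least 3 time slots are needed.
3 time slots suffice: time slot 1 → {Music, Geology}; time slot 2 → {Calculus, Latin}; time slot 3 → {History}. No two conflicting exams share a time slot.

3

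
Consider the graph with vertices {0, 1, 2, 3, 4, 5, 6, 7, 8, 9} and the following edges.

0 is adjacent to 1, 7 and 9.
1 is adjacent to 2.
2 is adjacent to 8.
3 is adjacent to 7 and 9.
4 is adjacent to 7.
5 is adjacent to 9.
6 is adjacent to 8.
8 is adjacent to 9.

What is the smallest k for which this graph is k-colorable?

3

The cycle 1-0-9-8-2-1 has odd length 5, so it cannot be 2-colored; at least 3 colors are needed.
A valid assignment using 3 colors: 0=blue, 1=red, 2=green, 3=blue, 4=blue, 5=blue, 6=red, 7=red, 8=blue, 9=red. Every edge joins two different colors.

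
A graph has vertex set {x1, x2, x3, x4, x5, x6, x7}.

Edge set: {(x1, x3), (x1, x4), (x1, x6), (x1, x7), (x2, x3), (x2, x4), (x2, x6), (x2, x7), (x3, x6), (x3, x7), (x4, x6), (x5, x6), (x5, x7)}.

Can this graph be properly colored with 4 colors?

Yes

The chromatic number is 3. x1, x3, x7 are mutually adjacent, so at least 3 colors are needed.
One proper 3-coloring: x1=2, x2=2, x3=3, x4=3, x5=2, x6=1, x7=1.
Since 4 ≥ 3, a proper 4-coloring certainly exists.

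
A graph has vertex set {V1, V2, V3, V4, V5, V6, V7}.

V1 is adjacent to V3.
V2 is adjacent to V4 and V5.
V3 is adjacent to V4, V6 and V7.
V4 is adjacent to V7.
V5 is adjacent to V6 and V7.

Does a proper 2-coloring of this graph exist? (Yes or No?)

No

V3, V4, V7 are mutually adjacent, so at least 3 colors are needed.
So 2 colors are not enough.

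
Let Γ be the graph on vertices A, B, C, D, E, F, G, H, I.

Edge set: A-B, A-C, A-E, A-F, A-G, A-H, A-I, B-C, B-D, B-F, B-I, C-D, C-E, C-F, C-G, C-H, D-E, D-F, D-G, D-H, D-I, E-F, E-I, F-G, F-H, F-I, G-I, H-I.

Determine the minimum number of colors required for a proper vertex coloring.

4

D, E, F, I are pairwise adjacent (a clique of size 4), so at least 4 colors are needed.
A valid assignment using 4 colors: A=3, B=4, C=2, D=3, E=4, F=1, G=4, H=4, I=2. Each edge has distinct colors on its endpoints.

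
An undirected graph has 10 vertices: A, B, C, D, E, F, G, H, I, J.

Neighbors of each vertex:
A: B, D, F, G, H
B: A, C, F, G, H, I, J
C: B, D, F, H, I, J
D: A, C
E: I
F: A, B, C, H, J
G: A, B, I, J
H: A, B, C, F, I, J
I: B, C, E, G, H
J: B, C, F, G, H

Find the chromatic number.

B, C, F, H, J are pairwise adjacent (a clique of size 5), so at least 5 colors are needed.
5 colors suffice: A=2, B=1, C=2, D=1, E=1, F=4, G=3, H=3, I=4, J=5. No two adjacent vertices share a color.

5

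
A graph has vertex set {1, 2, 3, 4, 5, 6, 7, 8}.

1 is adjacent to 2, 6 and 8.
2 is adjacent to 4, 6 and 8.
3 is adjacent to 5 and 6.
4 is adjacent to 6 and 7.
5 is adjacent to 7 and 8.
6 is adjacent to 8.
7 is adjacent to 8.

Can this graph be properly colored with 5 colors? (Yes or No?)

Yes

The chromatic number is 4. 1, 2, 6, 8 form a clique, so at least 4 colors are needed.
One proper 4-coloring: 1=d, 2=c, 3=b, 4=b, 5=a, 6=a, 7=c, 8=b.
Since 5 ≥ 4, a proper 5-coloring certainly exists.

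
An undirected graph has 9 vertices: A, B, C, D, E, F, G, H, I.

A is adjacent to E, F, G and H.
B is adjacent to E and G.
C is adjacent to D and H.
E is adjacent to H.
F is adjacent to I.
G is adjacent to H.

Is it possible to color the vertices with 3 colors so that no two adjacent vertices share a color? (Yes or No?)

Yes

The chromatic number is 3. A, G, H are mutually adjacent, so at least 3 colors are needed.
A valid assignment using 3 colors: A=blue, B=red, C=blue, D=red, E=green, F=red, G=green, H=red, I=blue.
That is already a proper 3-coloring.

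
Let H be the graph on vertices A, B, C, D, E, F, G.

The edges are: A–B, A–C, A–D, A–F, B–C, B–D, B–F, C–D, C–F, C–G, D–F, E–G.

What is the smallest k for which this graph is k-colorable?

A, B, C, D, F form a clique, so at least 5 colors are needed.
5 colors suffice: color 1 → {C, E}; color 2 → {A, G}; color 3 → {B}; color 4 → {D}; color 5 → {F}. No two adjacent vertices share a color.

5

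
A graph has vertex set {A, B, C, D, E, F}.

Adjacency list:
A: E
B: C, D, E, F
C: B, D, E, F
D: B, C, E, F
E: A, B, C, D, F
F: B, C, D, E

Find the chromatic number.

B, C, D, E, F are pairwise adjacent (a clique of size 5), so at least 5 colors are needed.
5 colors suffice: color 1 → {E}; color 2 → {A, C}; color 3 → {D}; color 4 → {F}; color 5 → {B}. Every edge joins two different colors.

5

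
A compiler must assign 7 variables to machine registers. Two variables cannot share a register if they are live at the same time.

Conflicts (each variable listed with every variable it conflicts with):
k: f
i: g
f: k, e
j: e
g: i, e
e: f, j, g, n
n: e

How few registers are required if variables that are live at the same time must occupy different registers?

2

j and e conflict, so at least 2 registers are needed.
2 registers suffice: register 1 → {k, i, e}; register 2 → {f, j, g, n}. Each listed conflict is separated.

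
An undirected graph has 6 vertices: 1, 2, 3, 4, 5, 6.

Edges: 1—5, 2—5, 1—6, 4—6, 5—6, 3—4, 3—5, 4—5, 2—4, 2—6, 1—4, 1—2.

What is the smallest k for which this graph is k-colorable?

1, 2, 4, 5, 6 are pairwise adjacent (a clique of size 5), so at least 5 colors are needed.
5 colors suffice: color red → {5}; color blue → {4}; color green → {1, 3}; color yellow → {2}; color purple → {6}. Each edge has distinct colors on its endpoints.

5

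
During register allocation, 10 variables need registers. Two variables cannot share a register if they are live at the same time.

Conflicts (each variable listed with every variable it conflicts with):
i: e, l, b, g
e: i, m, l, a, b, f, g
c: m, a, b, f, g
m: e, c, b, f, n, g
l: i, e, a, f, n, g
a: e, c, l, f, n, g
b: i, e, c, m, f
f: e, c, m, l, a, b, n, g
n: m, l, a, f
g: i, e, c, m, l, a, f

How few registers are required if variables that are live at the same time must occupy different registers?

5

e, l, a, f, g all conflict with each other, so at least 5 registers are needed.
A valid assignment using 5 registers: i=1, e=3, c=3, m=4, l=5, a=4, b=2, f=1, n=2, g=2. Every pair that conflicts lands in different registers.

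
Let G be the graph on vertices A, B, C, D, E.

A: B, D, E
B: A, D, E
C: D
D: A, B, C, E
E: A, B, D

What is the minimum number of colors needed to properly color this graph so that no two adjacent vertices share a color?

A, B, D, E are mutually adjacent (a clique of size 4), so at least 4 colors are needed.
4 colors suffice: color 1 → {D}; color 2 → {B, C}; color 3 → {E}; color 4 → {A}. No two adjacent vertices share a color.

4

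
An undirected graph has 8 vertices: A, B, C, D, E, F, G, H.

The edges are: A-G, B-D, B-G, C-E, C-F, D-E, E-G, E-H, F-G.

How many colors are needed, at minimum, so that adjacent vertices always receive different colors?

2

B and G are adjacent, so at least 2 colors are needed.
2 colors suffice: A=2, B=2, C=1, D=1, E=2, F=2, G=1, H=1. Every edge joins two different colors.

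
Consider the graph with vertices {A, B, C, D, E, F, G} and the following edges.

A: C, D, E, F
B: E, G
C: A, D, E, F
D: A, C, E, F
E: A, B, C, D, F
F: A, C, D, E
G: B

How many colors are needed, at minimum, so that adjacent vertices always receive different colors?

A, C, D, E, F are mutually adjacent (a clique of size 5), so at least 5 colors are needed.
A valid assignment using 5 colors: A=3, B=2, C=2, D=5, E=1, F=4, G=1. Every edge joins two different colors.

5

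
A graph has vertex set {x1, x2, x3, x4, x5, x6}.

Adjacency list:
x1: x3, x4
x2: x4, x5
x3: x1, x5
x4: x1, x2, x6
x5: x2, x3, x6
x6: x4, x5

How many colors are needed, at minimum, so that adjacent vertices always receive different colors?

The cycle x6-x5-x3-x1-x4-x6 has odd length 5, so it cannot be 2-colored; at least 3 colors are needed.
3 colors suffice: color 1 → {x4, x5}; color 2 → {x2, x3, x6}; color 3 → {x1}. No two adjacent vertices share a color.

3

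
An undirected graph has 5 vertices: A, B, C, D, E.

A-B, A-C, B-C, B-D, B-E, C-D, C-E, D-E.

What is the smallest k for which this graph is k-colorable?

B, C, D, E are mutually adjacent (a clique of size 4), so at least 4 colors are needed.
4 colors suffice: color 1 → {B}; color 2 → {C}; color 3 → {A, E}; color 4 → {D}. Each edge has distinct colors on its endpoints.

4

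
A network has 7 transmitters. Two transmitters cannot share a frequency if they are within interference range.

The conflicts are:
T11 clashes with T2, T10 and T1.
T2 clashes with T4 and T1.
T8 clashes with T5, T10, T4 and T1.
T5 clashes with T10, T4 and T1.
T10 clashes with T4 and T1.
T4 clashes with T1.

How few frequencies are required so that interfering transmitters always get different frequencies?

T8, T5, T10, T4, T1 are mutually in conflict, so at least 5 frequencies are needed.
Using 5 frequencies: T11=3, T2=2, T8=4, T5=5, T10=2, T4=3, T1=1. Each listed conflict is separated.

5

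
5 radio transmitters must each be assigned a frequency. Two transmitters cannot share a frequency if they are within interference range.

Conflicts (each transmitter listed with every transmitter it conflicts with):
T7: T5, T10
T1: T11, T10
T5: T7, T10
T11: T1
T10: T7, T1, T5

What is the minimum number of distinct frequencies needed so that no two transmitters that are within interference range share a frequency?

3

T7, T5, T10 pairwise conflict, so at least 3 frequencies are needed.
Using 3 frequencies: T7=2, T1=2, T5=3, T11=1, T10=1. Each listed conflict is separated.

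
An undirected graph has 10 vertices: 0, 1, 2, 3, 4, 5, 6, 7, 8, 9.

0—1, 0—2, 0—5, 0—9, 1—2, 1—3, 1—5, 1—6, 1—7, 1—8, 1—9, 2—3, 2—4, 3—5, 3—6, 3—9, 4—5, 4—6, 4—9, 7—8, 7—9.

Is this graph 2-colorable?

No

0, 1, 5 are pairwise adjacent, so at least 3 colors are needed.
So 2 colors are not enough.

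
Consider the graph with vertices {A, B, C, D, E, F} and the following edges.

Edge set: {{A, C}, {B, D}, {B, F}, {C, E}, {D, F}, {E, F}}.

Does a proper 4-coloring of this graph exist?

The chromatic number is 3. B, D, F are pairwise adjacent, so at least 3 colors are needed.
3 colors suffice: color 1 → {C, F}; color 2 → {A, B, E}; color 3 → {D}.
Since 4 ≥ 3, a proper 4-coloring certainly exists.

Yes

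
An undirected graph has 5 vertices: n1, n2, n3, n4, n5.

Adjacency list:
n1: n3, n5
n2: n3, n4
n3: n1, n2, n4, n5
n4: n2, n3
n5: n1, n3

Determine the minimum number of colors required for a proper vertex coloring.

3

n2, n3, n4 are pairwise adjacent, so at least 3 colors are needed.
A valid assignment using 3 colors: n1=3, n2=2, n3=1, n4=3, n5=2. Each edge has distinct colors on its endpoints.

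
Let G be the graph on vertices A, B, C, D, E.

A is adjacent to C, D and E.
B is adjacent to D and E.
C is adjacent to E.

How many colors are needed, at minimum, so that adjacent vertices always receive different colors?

3

A, C, E are mutually adjacent, so at least 3 colors are needed.
3 colors suffice: color 1 → {A, B}; color 2 → {D, E}; color 3 → {C}. Each edge has distinct colors on its endpoints.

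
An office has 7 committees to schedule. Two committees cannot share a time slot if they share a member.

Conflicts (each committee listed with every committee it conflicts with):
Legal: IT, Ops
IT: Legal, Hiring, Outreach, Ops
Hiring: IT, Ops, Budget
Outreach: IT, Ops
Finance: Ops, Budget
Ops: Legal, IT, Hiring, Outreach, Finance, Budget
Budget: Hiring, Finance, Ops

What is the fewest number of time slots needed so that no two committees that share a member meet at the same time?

IT, Outreach, Ops are mutually in conflict, so at least 3 time slots are needed.
3 time slots suffice: Legal=3, IT=2, Hiring=3, Outreach=3, Finance=3, Ops=1, Budget=2. Each listed conflict is separated.

3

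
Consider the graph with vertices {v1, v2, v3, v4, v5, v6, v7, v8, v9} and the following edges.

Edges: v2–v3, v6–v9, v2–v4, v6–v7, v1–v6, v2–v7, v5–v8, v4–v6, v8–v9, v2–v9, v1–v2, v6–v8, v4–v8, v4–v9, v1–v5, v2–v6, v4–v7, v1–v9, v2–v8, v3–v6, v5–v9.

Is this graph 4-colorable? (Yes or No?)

No

v2, v4, v6, v8, v9 are pairwise adjacent (a clique of size 5), so at least 5 colors are needed.
So 4 colors are not enough.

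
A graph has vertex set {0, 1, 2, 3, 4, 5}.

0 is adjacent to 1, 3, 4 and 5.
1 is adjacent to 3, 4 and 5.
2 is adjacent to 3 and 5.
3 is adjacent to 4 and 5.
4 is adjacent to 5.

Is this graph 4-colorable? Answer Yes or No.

No

0, 1, 3, 4, 5 are mutually adjacent (a clique of size 5), so at least 5 colors are needed.
So 4 colors are not enough.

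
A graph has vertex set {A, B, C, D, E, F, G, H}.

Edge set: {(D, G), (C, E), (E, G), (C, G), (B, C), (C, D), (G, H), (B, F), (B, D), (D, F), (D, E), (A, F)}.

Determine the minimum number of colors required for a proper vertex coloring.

C, D, E, G are mutually adjacent (a clique of size 4), so at least 4 colors are needed.
4 colors suffice: color 1 → {A, D, H}; color 2 → {B, G}; color 3 → {C, F}; color 4 → {E}. No two adjacent vertices share a color.

4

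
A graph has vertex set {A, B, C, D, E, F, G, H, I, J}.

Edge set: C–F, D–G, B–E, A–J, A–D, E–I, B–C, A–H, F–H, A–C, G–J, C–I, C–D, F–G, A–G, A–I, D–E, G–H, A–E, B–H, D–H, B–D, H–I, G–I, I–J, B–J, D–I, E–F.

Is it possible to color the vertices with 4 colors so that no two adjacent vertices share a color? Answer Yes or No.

A, D, G, H, I are mutually adjacent (a clique of size 5), so at least 5 colors are needed.
So 4 colors are not enough.

No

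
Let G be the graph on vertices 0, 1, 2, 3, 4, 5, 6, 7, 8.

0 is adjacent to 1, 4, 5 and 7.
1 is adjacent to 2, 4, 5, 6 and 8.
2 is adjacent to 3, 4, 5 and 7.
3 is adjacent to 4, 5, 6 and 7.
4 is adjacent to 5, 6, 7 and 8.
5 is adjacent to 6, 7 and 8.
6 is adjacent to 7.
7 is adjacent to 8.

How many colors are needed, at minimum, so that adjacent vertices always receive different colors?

5

2, 3, 4, 5, 7 are pairwise adjacent (a clique of size 5), so at least 5 colors are needed.
5 colors suffice: color red → {5}; color blue → {4}; color green → {1, 7}; color yellow → {0, 2, 6, 8}; color purple → {3}. Each edge has distinct colors on its endpoints.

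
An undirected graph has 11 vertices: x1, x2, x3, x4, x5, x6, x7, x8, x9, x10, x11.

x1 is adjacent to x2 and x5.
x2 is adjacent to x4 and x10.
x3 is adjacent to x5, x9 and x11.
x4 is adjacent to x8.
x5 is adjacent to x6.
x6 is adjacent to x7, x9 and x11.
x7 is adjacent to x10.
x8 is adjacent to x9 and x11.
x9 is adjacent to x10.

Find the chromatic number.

The cycle x2-x10-x9-x8-x4-x2 has odd length 5, so it cannot be 2-colored; at least 3 colors are needed.
One proper 3-coloring: x1=2, x2=1, x3=2, x4=3, x5=1, x6=2, x7=1, x8=2, x9=1, x10=2, x11=1. Each edge has distinct colors on its endpoints.

3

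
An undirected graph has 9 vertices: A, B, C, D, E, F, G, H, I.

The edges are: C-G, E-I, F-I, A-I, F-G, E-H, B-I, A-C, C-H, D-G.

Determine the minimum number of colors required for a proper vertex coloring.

The cycle H-E-I-A-C-H has odd length 5, so it cannot be 2-colored; at least 3 colors are needed.
3 colors suffice: color 1 → {G, H, I}; color 2 → {B, C, D, E, F}; color 3 → {A}. Every edge joins two different colors.

3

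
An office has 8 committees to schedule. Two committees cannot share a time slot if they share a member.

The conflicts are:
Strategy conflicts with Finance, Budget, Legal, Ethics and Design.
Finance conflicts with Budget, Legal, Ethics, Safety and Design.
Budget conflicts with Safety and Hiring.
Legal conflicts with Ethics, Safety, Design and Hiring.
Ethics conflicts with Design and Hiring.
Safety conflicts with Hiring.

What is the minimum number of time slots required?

Strategy, Finance, Legal, Ethics, Design are mutually in conflict, so at least 5 time slots are needed.
5 time slots suffice: time slot 1 → {Budget, Legal}; time slot 2 → {Finance, Hiring}; time slot 3 → {Ethics, Safety}; time slot 4 → {Strategy}; time slot 5 → {Design}. Each listed conflict is separated.

5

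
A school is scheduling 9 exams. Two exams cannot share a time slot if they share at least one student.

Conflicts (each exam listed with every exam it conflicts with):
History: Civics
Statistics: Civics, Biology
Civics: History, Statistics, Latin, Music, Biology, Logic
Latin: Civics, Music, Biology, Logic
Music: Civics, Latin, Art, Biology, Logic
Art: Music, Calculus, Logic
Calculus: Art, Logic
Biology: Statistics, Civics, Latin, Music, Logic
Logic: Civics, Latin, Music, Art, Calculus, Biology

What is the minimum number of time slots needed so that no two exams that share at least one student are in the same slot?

5

Civics, Latin, Music, Biology, Logic pairwise conflict, so at least 5 time slots are needed.
5 time slots suffice: time slot 1 → {Civics, Art}; time slot 2 → {History, Statistics, Logic}; time slot 3 → {Calculus, Biology}; time slot 4 → {Music}; time slot 5 → {Latin}. No two conflicting exams share a time slot.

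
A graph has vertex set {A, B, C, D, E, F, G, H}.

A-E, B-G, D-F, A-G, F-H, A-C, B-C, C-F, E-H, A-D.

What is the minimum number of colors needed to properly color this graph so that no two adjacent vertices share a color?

3

The cycle A-C-F-H-E-A has odd length 5, so it cannot be 2-colored; at least 3 colors are needed.
One proper 3-coloring: A=red, B=red, C=blue, D=blue, E=blue, F=red, G=blue, H=green. Every edge joins two different colors.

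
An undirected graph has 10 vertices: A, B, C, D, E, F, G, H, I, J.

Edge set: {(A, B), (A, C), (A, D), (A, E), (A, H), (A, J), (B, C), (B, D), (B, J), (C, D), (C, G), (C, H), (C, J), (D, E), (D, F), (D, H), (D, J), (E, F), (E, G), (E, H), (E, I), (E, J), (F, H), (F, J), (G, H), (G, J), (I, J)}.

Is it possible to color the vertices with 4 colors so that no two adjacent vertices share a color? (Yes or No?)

No

A, B, C, D, J are mutually adjacent (a clique of size 5), so at least 5 colors are needed.
So 4 colors are not enough.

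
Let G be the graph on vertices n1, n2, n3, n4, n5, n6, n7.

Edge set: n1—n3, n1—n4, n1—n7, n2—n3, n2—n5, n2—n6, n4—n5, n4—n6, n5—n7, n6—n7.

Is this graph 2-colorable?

The cycle n3-n2-n6-n4-n1-n3 has odd length 5, so it cannot be 2-colored; at least 3 colors are needed.
So 2 colors are not enough.

No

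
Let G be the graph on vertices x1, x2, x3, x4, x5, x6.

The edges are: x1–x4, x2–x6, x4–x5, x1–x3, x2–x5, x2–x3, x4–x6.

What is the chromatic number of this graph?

3

The cycle x1-x3-x2-x6-x4-x1 has odd length 5, so it cannot be 2-colored; at least 3 colors are needed.
3 colors suffice: color 1 → {x2, x4}; color 2 → {x3, x5, x6}; color 3 → {x1}. Each edge has distinct colors on its endpoints.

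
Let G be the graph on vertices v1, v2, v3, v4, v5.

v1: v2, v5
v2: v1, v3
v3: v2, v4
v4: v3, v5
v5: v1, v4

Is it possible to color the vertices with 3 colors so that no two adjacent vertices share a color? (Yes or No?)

Yes

The chromatic number is 3. The cycle v2-v1-v5-v4-v3-v2 has odd length 5, so it cannot be 2-colored; at least 3 colors are needed.
3 colors suffice: color 1 → {v2, v5}; color 2 → {v1, v4}; color 3 → {v3}.
That is already a proper 3-coloring.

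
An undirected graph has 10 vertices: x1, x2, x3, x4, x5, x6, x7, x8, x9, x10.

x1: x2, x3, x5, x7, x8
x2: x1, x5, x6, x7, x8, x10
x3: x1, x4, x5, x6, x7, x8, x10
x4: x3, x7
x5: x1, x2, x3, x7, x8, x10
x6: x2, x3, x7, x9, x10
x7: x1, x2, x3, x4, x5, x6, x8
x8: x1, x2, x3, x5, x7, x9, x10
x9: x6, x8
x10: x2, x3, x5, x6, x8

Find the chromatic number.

5

x1, x2, x5, x7, x8 are pairwise adjacent (a clique of size 5), so at least 5 colors are needed.
5 colors suffice: color 1 → {x7, x9, x10}; color 2 → {x4, x6, x8}; color 3 → {x2, x3}; color 4 → {x5}; color 5 → {x1}. No two adjacent vertices share a color.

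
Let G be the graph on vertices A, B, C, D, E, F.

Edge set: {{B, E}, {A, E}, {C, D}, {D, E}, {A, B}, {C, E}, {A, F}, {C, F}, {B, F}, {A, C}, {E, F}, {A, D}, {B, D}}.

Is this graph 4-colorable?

Yes

The chromatic number is 4. A, C, E, F are pairwise adjacent (a clique of size 4), so at least 4 colors are needed.
4 colors suffice: color 1 → {A}; color 2 → {E}; color 3 → {B, C}; color 4 → {D, F}.
That is already a proper 4-coloring.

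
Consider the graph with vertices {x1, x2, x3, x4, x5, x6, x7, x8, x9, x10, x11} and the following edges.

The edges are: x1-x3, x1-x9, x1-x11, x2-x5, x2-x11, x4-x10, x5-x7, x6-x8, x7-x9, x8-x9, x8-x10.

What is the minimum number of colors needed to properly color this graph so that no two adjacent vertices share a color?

x6 and x8 are adjacent, so at least 2 colors are needed.
One proper 2-coloring: x1=1, x2=1, x3=2, x4=1, x5=2, x6=2, x7=1, x8=1, x9=2, x10=2, x11=2. Every edge joins two different colors.

2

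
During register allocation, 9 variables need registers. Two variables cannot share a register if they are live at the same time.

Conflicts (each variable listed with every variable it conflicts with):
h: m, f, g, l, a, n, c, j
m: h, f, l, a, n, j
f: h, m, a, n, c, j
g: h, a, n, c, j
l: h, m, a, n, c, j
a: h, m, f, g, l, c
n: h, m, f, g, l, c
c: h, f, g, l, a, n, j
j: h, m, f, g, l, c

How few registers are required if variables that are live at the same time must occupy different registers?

h, f, a, c are mutually in conflict, so at least 4 registers are needed.
A valid assignment using 4 registers: h=1, m=2, f=3, g=3, l=3, a=4, n=4, c=2, j=4. No two conflicting variables share a register.

4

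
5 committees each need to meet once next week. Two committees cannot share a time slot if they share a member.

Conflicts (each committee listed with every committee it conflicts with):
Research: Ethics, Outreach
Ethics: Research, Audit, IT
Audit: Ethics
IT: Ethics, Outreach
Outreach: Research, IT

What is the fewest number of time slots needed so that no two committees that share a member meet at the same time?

Research and Outreach conflict, so at least 2 time slots are needed.
2 time slots suffice: time slot 1 → {Ethics, Outreach}; time slot 2 → {Research, Audit, IT}. Every pair that conflicts lands in different time slots.

2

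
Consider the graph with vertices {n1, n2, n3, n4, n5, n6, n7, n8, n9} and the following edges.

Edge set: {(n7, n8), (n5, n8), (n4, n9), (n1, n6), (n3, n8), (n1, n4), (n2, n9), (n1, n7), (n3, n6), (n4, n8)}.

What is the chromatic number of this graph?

3

The cycle n8-n3-n6-n1-n4-n8 has odd length 5, so it cannot be 2-colored; at least 3 colors are needed.
3 colors suffice: color R → {n1, n8, n9}; color B → {n2, n4, n5, n6, n7}; color G → {n3}. No two adjacent vertices share a color.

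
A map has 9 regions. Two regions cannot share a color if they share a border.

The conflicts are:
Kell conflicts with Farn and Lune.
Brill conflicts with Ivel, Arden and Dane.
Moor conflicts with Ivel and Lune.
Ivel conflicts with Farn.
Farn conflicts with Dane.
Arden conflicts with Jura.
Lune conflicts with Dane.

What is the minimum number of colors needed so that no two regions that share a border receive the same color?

The cycle Moor-Ivel-Brill-Dane-Lune-Moor has odd length 5, so it cannot be 2-colored; at least 3 colors are needed.
A valid assignment using 3 colors: Kell=2, Brill=1, Moor=3, Ivel=2, Farn=1, Arden=2, Jura=1, Lune=1, Dane=2. Every pair that conflicts lands in different colors.

3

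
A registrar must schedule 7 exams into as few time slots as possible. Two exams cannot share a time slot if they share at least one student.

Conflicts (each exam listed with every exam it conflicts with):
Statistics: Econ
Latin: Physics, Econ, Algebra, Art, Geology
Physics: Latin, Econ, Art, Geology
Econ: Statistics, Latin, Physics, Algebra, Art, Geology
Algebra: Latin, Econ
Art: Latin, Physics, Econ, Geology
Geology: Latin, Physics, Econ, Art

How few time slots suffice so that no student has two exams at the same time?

5

Latin, Physics, Econ, Art, Geology all conflict with each other, so at least 5 time slots are needed.
Using 5 time slots: Statistics=2, Latin=2, Physics=4, Econ=1, Algebra=3, Art=5, Geology=3. Each listed conflict is separated.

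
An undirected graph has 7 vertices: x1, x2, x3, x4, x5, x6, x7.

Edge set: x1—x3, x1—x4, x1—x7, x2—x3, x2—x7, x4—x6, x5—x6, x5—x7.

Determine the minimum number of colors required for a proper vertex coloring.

The cycle x7-x1-x4-x6-x5-x7 has odd length 5, so it cannot be 2-colored; at least 3 colors are needed.
One proper 3-coloring: x1=1, x2=1, x3=2, x4=2, x5=1, x6=3, x7=2. Every edge joins two different colors.

3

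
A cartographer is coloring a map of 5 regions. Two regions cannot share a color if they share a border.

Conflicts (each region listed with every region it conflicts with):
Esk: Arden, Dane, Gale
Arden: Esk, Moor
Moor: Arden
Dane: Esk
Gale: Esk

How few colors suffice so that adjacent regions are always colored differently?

2

Esk and Dane conflict, so at least 2 colors are needed.
2 colors suffice: Esk=1, Arden=2, Moor=1, Dane=2, Gale=2. No two conflicting regions share a color.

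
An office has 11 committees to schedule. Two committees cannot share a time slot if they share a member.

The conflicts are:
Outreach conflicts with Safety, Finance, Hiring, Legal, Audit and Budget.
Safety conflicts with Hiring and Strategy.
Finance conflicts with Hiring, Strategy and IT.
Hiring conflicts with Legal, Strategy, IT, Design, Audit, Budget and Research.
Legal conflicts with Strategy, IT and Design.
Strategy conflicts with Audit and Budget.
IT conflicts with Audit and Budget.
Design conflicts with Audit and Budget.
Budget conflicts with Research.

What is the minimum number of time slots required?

3

Hiring, Legal, IT pairwise conflict, so at least 3 time slots are needed.
3 time slots suffice: time slot 1 → {Hiring}; time slot 2 → {Outreach, Strategy, IT, Design, Research}; time slot 3 → {Safety, Finance, Legal, Audit, Budget}. Each listed conflict is separated.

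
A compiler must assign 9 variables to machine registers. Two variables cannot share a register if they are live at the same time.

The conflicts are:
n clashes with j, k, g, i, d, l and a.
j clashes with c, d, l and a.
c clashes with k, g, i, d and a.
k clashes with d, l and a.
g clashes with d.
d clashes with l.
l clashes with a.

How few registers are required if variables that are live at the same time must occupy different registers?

4

n, k, d, l are mutually in conflict, so at least 4 registers are needed.
4 registers suffice: register 1 → {n, c}; register 2 → {i, d, a}; register 3 → {j, k, g}; register 4 → {l}. Every pair that conflicts lands in different registers.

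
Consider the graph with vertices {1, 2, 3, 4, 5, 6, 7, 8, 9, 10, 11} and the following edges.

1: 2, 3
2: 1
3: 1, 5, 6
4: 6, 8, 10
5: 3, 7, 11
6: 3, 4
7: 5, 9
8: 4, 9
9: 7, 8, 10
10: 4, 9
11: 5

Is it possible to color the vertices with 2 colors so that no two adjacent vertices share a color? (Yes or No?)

No

The cycle 8-4-6-3-5-7-9-8 has odd length 7, so it cannot be 2-colored; at least 3 colors are needed.
So 2 colors are not enough.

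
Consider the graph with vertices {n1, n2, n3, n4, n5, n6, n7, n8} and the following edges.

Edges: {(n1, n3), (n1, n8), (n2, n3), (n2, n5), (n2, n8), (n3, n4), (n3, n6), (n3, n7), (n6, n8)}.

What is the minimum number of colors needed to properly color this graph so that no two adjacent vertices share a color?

n3 and n7 are adjacent, so at least 2 colors are needed.
One proper 2-coloring: n1=2, n2=2, n3=1, n4=2, n5=1, n6=2, n7=2, n8=1. Every edge joins two different colors.

2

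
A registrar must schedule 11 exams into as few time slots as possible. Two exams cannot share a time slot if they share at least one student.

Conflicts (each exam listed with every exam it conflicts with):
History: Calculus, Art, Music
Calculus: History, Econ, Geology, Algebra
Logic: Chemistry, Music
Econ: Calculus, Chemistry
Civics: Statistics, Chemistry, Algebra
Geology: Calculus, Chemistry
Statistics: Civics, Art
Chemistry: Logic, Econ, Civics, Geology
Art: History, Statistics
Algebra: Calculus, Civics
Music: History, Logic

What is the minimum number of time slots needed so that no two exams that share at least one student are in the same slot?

3

The cycle Algebra-Civics-Chemistry-Econ-Calculus-Algebra has odd length 5, so it cannot be 2-colored; at least 3 time slots are needed.
3 time slots suffice: time slot 1 → {Calculus, Statistics, Chemistry, Music}; time slot 2 → {History, Logic, Econ, Civics, Geology}; time slot 3 → {Art, Algebra}. Every pair that conflicts lands in different time slots.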